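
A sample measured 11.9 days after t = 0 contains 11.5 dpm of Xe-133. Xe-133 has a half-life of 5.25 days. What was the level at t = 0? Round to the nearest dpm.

Number of half-lives elapsed: n = 11.9/5.25 ≈ 2.2667.
A₀ = A × 2^n = 11.5 × 2^2.2667 = 11.5 × 4.8121 ≈ 55.339 dpm.

55 dpm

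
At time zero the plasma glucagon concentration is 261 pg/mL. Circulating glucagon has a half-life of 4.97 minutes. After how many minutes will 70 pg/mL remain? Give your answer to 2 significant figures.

Fraction remaining = 70/261 ≈ 0.2682.
n = log₂(261/70) = ln(3.7286)/ln 2 ≈ 1.8986 half-lives.
t = n × t½ = 1.8986 × 4.97 ≈ 9.4362 minutes.

9.4 minutes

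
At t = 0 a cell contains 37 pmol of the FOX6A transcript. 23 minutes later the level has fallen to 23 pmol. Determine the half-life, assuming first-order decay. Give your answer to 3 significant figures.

33.5 minutes

A/A₀ = 23/37 ≈ 0.62162.
n = log₂(1.6087) ≈ 0.68589 half-lives elapsed in 23 minutes.
t½ = 23/0.68589 ≈ 33.533 minutes.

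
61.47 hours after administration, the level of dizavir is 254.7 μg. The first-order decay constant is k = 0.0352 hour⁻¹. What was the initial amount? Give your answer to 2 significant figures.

2200 μg

t½ = ln 2 / k = 0.69315 / 0.0352 ≈ 19.692 hours.
Number of half-lives elapsed: n = 61.47/19.692 ≈ 3.1216.
A₀ = A × 2^n = 254.7 × 2^3.1216 = 254.7 × 8.7037 ≈ 2216.8 μg.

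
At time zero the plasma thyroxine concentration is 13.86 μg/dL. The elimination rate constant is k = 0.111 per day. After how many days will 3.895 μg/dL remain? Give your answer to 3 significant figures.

11.4 days

t½ = ln 2 / k = 0.69315 / 0.111 ≈ 6.2446 days.
Fraction remaining = 3.895/13.86 ≈ 0.28102.
n = log₂(13.86/3.895) = ln(3.5584)/ln 2 ≈ 1.8312 half-lives.
t = n × t½ = 1.8312 × 6.2446 ≈ 11.435 days.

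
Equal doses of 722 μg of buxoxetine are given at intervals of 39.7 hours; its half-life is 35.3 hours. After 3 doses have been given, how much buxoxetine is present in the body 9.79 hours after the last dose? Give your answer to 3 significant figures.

The 3 doses were given 89.19, 49.49, 9.79 hours ago.
Total = 722·(1/2)^(89.19/35.3) + 722·(1/2)^(49.49/35.3) + 722·(1/2)^(9.79/35.3)
      = 125.3 + 273.21 + 595.73 ≈ 994.24 μg.

994 μg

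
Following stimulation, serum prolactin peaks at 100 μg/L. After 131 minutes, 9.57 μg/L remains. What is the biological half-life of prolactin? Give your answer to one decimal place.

A/A₀ = 9.57/100 ≈ 0.0957.
n = log₂(10.449) ≈ 3.3853 half-lives elapsed in 131 minutes.
t½ = 131/3.3853 ≈ 38.696 minutes.

38.7 minutes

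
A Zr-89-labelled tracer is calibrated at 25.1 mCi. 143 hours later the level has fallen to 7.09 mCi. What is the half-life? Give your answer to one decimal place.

78.4 hours

A/A₀ = 7.09/25.1 ≈ 0.28247.
n = log₂(3.5402) ≈ 1.8238 half-lives elapsed in 143 hours.
t½ = 143/1.8238 ≈ 78.406 hours.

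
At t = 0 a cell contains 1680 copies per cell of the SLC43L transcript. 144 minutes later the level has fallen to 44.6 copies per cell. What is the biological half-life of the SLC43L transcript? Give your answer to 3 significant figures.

A/A₀ = 44.6/1680 ≈ 0.026548.
n = log₂(37.668) ≈ 5.2353 half-lives elapsed in 144 minutes.
t½ = 144/5.2353 ≈ 27.506 minutes.

27.5 minutes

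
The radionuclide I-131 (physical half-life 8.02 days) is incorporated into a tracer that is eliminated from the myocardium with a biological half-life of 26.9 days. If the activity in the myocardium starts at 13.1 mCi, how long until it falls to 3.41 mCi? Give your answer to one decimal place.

12.0 days

1/t_eff = 1/t_phys + 1/t_biol = 1/8.02 + 1/26.9 = 0.16186 per day.
t_eff = 8.02 × 26.9 / (8.02 + 26.9) ≈ 6.1781 days.
n = log₂(13.1/3.41) ≈ 1.9417; t = 1.9417 × 6.1781 ≈ 11.996 days.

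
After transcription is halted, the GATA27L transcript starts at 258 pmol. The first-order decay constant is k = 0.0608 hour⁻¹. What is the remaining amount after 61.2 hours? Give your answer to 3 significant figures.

t½ = ln 2 / k = 0.69315 / 0.0608 ≈ 11.4 hours.
Number of half-lives: n = 61.2/11.4 ≈ 5.3682.
Remaining = 258 × (1/2)^5.3682 = 258 × 0.024211 ≈ 6.2464 pmol.

6.25 pmol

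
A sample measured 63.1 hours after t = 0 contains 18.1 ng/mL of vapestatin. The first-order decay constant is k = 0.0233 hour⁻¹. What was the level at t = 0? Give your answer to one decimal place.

78.7 ng/mL

t½ = ln 2 / k = 0.69315 / 0.0233 ≈ 29.749 hours.
Number of half-lives elapsed: n = 63.1/29.749 ≈ 2.1211.
A₀ = A × 2^n = 18.1 × 2^2.1211 = 18.1 × 4.3502 ≈ 78.739 ng/mL.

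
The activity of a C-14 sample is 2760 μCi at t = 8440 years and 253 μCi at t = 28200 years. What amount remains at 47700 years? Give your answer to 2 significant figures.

Over Δt = 28200 − 8440 = 19760 years, the level fell by a factor of 2760/253 ≈ 10.909.
n = log₂(10.909) ≈ 3.4475 half-lives, so t½ = 19760/3.4475 ≈ 5731.8 years.
From t = 28200 to t = 47700: 253 × (1/2)^((47700−28200)/5731.8) ≈ 23.932 μCi.

24 μCi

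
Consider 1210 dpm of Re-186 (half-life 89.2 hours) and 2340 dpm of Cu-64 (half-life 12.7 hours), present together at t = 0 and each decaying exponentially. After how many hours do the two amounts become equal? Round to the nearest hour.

Set 1210·(1/2)^(t/89.2) = 2340·(1/2)^(t/12.7).
Taking log₂: log₂(1210/2340) = t·(1/89.2 − 1/12.7).
log₂(0.51709) = -0.9515; 1/89.2 − 1/12.7 = -0.067529.
t = -0.9515 / -0.067529 ≈ 14.09 hours.

14 hours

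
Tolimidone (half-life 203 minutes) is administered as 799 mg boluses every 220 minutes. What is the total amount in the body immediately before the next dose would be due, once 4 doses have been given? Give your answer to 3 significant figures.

678 mg

The 4 doses were given 880, 660, 440, 220 minutes ago.
Total = 799·(1/2)^(880/203) + 799·(1/2)^(660/203) + 799·(1/2)^(440/203) + 799·(1/2)^(220/203)
      = 39.59 + 83.913 + 177.86 + 376.97 ≈ 678.33 mg.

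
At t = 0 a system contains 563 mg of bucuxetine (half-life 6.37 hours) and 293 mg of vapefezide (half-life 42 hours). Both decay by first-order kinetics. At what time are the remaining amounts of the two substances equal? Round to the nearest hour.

7 hours

Set 563·(1/2)^(t/6.37) = 293·(1/2)^(t/42).
Taking log₂: log₂(563/293) = t·(1/6.37 − 1/42).
log₂(1.9215) = 0.94223; 1/6.37 − 1/42 = 0.13318.
t = 0.94223 / 0.13318 ≈ 7.0751 hours.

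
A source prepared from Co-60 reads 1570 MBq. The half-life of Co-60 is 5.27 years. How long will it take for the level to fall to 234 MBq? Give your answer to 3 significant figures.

14.5 years

Fraction remaining = 234/1570 ≈ 0.14904.
n = log₂(1570/234) = ln(6.7094)/ln 2 ≈ 2.7462 half-lives.
t = n × t½ = 2.7462 × 5.27 ≈ 14.472 years.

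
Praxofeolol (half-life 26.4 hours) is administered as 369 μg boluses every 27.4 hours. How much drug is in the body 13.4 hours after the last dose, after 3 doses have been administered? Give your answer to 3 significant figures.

The 3 doses were given 68.2, 40.8, 13.4 hours ago.
Total = 369·(1/2)^(68.2/26.4) + 369·(1/2)^(40.8/26.4) + 369·(1/2)^(13.4/26.4)
      = 61.569 + 126.41 + 259.56 ≈ 447.54 μg.

448 μg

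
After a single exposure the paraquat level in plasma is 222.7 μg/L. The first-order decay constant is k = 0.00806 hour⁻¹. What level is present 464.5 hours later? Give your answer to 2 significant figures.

5.3 μg/L

t½ = ln 2 / k = 0.69315 / 0.00806 ≈ 85.998 hours.
Number of half-lives: n = 464.5/85.998 ≈ 5.4013.
Remaining = 222.7 × (1/2)^5.4013 = 222.7 × 0.023662 ≈ 5.2696 μg/L.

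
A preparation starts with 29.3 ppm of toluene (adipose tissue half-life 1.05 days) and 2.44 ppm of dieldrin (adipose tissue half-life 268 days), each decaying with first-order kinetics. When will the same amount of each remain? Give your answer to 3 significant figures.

3.78 days

Set 29.3·(1/2)^(t/1.05) = 2.44·(1/2)^(t/268).
Taking log₂: log₂(29.3/2.44) = t·(1/1.05 − 1/268).
log₂(12.008) = 3.5859; 1/1.05 − 1/268 = 0.94865.
t = 3.5859 / 0.94865 ≈ 3.7801 days.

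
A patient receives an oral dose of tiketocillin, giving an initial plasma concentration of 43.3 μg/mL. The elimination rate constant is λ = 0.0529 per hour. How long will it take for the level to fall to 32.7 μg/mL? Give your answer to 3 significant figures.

5.31 hours

t½ = ln 2 / λ = 0.69315 / 0.0529 ≈ 13.103 hours.
Fraction remaining = 32.7/43.3 ≈ 0.7552.
n = log₂(43.3/32.7) = ln(1.3242)/ln 2 ≈ 0.40508 half-lives.
t = n × t½ = 0.40508 × 13.103 ≈ 5.3077 hours.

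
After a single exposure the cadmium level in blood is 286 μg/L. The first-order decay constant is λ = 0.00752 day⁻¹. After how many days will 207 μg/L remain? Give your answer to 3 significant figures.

t½ = ln 2 / λ = 0.69315 / 0.00752 ≈ 92.174 days.
Fraction remaining = 207/286 ≈ 0.72378.
n = log₂(286/207) = ln(1.3816)/ln 2 ≈ 0.46638 half-lives.
t = n × t½ = 0.46638 × 92.174 ≈ 42.988 days.

43.0 days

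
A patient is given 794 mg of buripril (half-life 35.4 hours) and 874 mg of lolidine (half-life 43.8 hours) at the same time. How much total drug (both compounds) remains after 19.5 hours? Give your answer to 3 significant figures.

1180 mg

buripril: 794 × (1/2)^(19.5/35.4) = 794 × (1/2)^0.55085 ≈ 542 mg.
lolidine: 874 × (1/2)^(19.5/43.8) = 874 × (1/2)^0.44521 ≈ 641.94 mg.
Total = 542 + 641.94 ≈ 1183.9 mg.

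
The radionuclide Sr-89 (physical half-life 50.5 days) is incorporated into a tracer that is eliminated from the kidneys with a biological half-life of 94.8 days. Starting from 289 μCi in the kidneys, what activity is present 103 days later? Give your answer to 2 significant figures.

33 μCi

1/t_eff = 1/t_phys + 1/t_biol = 1/50.5 + 1/94.8 = 0.030351 per day.
t_eff = 50.5 × 94.8 / (50.5 + 94.8) ≈ 32.948 days.
Remaining = 289 × (1/2)^(103/32.948) = 289 × (1/2)^3.1261 ≈ 33.101 μCi.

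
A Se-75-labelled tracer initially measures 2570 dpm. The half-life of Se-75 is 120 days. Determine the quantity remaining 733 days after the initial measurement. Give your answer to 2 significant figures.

Number of half-lives: n = 733/120 ≈ 6.1083.
Remaining = 2570 × (1/2)^6.1083 = 2570 × 0.014495 ≈ 37.251 dpm.

37 dpm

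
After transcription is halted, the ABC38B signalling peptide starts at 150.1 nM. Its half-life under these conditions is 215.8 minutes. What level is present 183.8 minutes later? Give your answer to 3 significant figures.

83.2 nM

Number of half-lives: n = 183.8/215.8 ≈ 0.85171.
Remaining = 150.1 × (1/2)^0.85171 = 150.1 × 0.55413 ≈ 83.174 nM.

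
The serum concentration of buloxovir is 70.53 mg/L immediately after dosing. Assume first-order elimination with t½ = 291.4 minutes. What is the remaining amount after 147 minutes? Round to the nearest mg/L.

50 mg/L

Number of half-lives: n = 147/291.4 ≈ 0.50446.
Remaining = 70.53 × (1/2)^0.50446 = 70.53 × 0.70492 ≈ 49.718 mg/L.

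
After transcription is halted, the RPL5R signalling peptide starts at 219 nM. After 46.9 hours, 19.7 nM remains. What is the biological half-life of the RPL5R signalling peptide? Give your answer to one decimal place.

13.5 hours

A/A₀ = 19.7/219 ≈ 0.089954.
n = log₂(11.117) ≈ 3.4747 half-lives elapsed in 46.9 hours.
t½ = 46.9/3.4747 ≈ 13.498 hours.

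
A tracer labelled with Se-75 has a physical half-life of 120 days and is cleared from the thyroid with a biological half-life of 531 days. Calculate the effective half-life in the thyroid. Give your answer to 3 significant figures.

1/t_eff = 1/t_phys + 1/t_biol = 1/120 + 1/531 = 0.010217 per day.
t_eff = 120 × 531 / (120 + 531) ≈ 97.88 days.

97.9 days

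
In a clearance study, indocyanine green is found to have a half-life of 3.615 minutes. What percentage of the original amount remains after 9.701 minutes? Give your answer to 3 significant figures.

15.6%

n = 9.701/3.615 ≈ 2.6835 half-lives.
Fraction remaining = (1/2)^2.6835 ≈ 0.15566, i.e. 15.566%.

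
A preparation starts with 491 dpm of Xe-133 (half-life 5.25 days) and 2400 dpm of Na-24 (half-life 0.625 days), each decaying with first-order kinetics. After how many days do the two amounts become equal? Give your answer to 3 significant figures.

Set 491·(1/2)^(t/5.25) = 2400·(1/2)^(t/0.625).
Taking log₂: log₂(491/2400) = t·(1/5.25 − 1/0.625).
log₂(0.20458) = -2.2892; 1/5.25 − 1/0.625 = -1.4095.
t = -2.2892 / -1.4095 ≈ 1.6241 days.

1.62 days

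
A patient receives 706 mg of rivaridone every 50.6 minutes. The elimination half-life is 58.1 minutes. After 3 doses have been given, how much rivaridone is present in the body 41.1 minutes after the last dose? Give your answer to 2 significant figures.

800 mg

The 3 doses were given 142.3, 91.7, 41.1 minutes ago.
Total = 706·(1/2)^(142.3/58.1) + 706·(1/2)^(91.7/58.1) + 706·(1/2)^(41.1/58.1)
      = 129.27 + 236.42 + 432.37 ≈ 798.07 mg.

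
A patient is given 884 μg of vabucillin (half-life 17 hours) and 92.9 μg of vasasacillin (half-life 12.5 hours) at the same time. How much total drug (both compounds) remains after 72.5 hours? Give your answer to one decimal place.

vabucillin: 884 × (1/2)^(72.5/17) = 884 × (1/2)^4.2647 ≈ 45.988 μg.
vasasacillin: 92.9 × (1/2)^(72.5/12.5) = 92.9 × (1/2)^5.8 ≈ 1.6674 μg.
Total = 45.988 + 1.6674 ≈ 47.656 μg.

47.7 μg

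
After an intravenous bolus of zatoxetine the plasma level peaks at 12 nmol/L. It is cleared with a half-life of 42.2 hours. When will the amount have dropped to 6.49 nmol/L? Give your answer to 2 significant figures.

37 hours

Fraction remaining = 6.49/12 ≈ 0.54083.
n = log₂(12/6.49) = ln(1.849)/ln 2 ≈ 0.88674 half-lives.
t = n × t½ = 0.88674 × 42.2 ≈ 37.421 hours.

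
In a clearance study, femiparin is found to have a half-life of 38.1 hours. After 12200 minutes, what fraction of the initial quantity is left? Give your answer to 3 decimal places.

12200 minutes = 203.333 hours.
n = 203.333/38.1 ≈ 5.3368 half-lives.
Fraction remaining = (1/2)^5.3368 ≈ 0.024743.

0.025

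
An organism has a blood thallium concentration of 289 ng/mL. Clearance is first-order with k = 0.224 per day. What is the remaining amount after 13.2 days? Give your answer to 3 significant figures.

t½ = ln 2 / k = 0.69315 / 0.224 ≈ 3.0944 days.
Number of half-lives: n = 13.2/3.0944 ≈ 4.2658.
Remaining = 289 × (1/2)^4.2658 = 289 × 0.051985 ≈ 15.024 ng/mL.

15.0 ng/mL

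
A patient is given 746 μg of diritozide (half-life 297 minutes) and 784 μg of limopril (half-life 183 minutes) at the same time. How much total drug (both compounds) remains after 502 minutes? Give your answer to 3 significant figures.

diritozide: 746 × (1/2)^(502/297) = 746 × (1/2)^1.6902 ≈ 231.17 μg.
limopril: 784 × (1/2)^(502/183) = 784 × (1/2)^2.7432 ≈ 117.1 μg.
Total = 231.17 + 117.1 ≈ 348.26 μg.

348 μg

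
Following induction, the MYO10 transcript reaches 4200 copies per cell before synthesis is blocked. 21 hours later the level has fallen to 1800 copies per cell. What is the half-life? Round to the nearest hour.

17 hours

A/A₀ = 1800/4200 ≈ 0.42857.
n = log₂(2.3333) ≈ 1.2224 half-lives elapsed in 21 hours.
t½ = 21/1.2224 ≈ 17.179 hours.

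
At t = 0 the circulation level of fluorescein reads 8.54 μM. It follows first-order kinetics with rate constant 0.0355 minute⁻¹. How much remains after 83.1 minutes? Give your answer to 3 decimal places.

0.447 μM

t½ = ln 2 / k = 0.69315 / 0.0355 ≈ 19.525 minutes.
Number of half-lives: n = 83.1/19.525 ≈ 4.256.
Remaining = 8.54 × (1/2)^4.256 = 8.54 × 0.052337 ≈ 0.44696 μM.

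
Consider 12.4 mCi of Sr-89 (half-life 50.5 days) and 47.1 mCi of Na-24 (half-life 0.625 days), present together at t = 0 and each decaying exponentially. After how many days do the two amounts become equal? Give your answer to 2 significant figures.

1.2 days

Set 12.4·(1/2)^(t/50.5) = 47.1·(1/2)^(t/0.625).
Taking log₂: log₂(12.4/47.1) = t·(1/50.5 − 1/0.625).
log₂(0.26327) = -1.9254; 1/50.5 − 1/0.625 = -1.5802.
t = -1.9254 / -1.5802 ≈ 1.2184 days.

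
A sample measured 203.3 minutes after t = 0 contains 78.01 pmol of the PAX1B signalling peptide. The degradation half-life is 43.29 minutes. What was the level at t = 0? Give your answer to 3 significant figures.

Number of half-lives elapsed: n = 203.3/43.29 ≈ 4.6962.
A₀ = A × 2^n = 78.01 × 2^4.6962 = 78.01 × 25.924 ≈ 2022.4 pmol.

2020 pmol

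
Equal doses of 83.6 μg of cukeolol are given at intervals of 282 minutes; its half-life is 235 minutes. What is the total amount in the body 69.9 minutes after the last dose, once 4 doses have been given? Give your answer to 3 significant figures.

The 4 doses were given 915.9, 633.9, 351.9, 69.9 minutes ago.
Total = 83.6·(1/2)^(915.9/235) + 83.6·(1/2)^(633.9/235) + 83.6·(1/2)^(351.9/235) + 83.6·(1/2)^(69.9/235)
      = 5.6099 + 12.888 + 29.609 + 68.025 ≈ 116.13 μg.

116 μg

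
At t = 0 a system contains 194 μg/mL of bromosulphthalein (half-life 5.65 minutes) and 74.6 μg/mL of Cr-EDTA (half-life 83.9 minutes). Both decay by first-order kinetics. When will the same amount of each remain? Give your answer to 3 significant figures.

Set 194·(1/2)^(t/5.65) = 74.6·(1/2)^(t/83.9).
Taking log₂: log₂(194/74.6) = t·(1/5.65 − 1/83.9).
log₂(2.6005) = 1.3788; 1/5.65 − 1/83.9 = 0.16507.
t = 1.3788 / 0.16507 ≈ 8.3528 minutes.

8.35 minutes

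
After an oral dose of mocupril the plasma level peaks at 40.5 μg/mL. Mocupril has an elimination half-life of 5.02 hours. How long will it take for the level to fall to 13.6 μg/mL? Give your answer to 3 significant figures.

7.90 hours

Fraction remaining = 13.6/40.5 ≈ 0.3358.
n = log₂(40.5/13.6) = ln(2.9779)/ln 2 ≈ 1.5743 half-lives.
t = n × t½ = 1.5743 × 5.02 ≈ 7.9031 hours.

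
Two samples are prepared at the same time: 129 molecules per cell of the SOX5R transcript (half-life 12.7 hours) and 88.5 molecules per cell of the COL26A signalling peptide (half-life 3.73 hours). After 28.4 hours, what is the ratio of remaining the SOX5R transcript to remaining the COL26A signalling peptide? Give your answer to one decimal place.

SOX5R transcript: 129 × (1/2)^(28.4/12.7) = 129 × (1/2)^2.2362 ≈ 27.379 molecules per cell.
COL26A signalling peptide: 88.5 × (1/2)^(28.4/3.73) = 88.5 × (1/2)^7.6139 ≈ 0.45177 molecules per cell.
Ratio ≈ 27.379 / 0.45177 ≈ 60.604.

60.6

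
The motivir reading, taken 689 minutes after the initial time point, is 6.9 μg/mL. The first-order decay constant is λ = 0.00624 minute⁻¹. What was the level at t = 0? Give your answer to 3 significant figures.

508 μg/mL

t½ = ln 2 / λ = 0.69315 / 0.00624 ≈ 111.08 minutes.
Number of half-lives elapsed: n = 689/111.08 ≈ 6.2027.
A₀ = A × 2^n = 6.9 × 2^6.2027 = 6.9 × 73.653 ≈ 508.2 μg/mL.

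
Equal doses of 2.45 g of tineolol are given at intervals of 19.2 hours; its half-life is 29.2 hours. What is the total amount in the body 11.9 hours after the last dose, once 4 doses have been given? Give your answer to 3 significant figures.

The 4 doses were given 69.5, 50.3, 31.1, 11.9 hours ago.
Total = 2.45·(1/2)^(69.5/29.2) + 2.45·(1/2)^(50.3/29.2) + 2.45·(1/2)^(31.1/29.2) + 2.45·(1/2)^(11.9/29.2)
      = 0.47062 + 0.74235 + 1.171 + 1.8471 ≈ 4.231 g.

4.23 g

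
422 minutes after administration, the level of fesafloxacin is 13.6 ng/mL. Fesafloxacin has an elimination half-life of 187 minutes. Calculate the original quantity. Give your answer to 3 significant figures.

65.0 ng/mL

Number of half-lives elapsed: n = 422/187 ≈ 2.2567.
A₀ = A × 2^n = 13.6 × 2^2.2567 = 13.6 × 4.7789 ≈ 64.993 ng/mL.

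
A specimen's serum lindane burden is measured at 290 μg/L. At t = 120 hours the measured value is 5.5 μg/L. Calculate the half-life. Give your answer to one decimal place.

A/A₀ = 5.5/290 ≈ 0.018966.
n = log₂(52.727) ≈ 5.7205 half-lives elapsed in 120 hours.
t½ = 120/5.7205 ≈ 20.977 hours.

21.0 hours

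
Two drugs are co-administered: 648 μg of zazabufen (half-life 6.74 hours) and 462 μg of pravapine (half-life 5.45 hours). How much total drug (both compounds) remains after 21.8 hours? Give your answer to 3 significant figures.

97.7 μg

zazabufen: 648 × (1/2)^(21.8/6.74) = 648 × (1/2)^3.2344 ≈ 68.852 μg.
pravapine: 462 × (1/2)^(21.8/5.45) = 462 × (1/2)^4 ≈ 28.875 μg.
Total = 68.852 + 28.875 ≈ 97.727 μg.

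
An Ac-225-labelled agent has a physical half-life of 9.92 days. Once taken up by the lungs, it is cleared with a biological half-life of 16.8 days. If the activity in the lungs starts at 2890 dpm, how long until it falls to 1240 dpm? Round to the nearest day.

1/t_eff = 1/t_phys + 1/t_biol = 1/9.92 + 1/16.8 = 0.16033 per day.
t_eff = 9.92 × 16.8 / (9.92 + 16.8) ≈ 6.2371 days.
n = log₂(2890/1240) ≈ 1.2207; t = 1.2207 × 6.2371 ≈ 7.6138 days.

8 days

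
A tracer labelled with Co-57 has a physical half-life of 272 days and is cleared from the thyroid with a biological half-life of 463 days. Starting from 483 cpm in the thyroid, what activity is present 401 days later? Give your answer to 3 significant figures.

1/t_eff = 1/t_phys + 1/t_biol = 1/272 + 1/463 = 0.0058363 per day.
t_eff = 272 × 463 / (272 + 463) ≈ 171.34 days.
Remaining = 483 × (1/2)^(401/171.34) = 483 × (1/2)^2.3404 ≈ 95.374 cpm.

95.4 cpm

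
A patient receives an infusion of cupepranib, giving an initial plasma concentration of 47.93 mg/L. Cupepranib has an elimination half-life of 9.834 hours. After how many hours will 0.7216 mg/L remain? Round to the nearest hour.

60 hours

Fraction remaining = 0.7216/47.93 ≈ 0.015055.
n = log₂(47.93/0.7216) = ln(66.422)/ln 2 ≈ 6.0536 half-lives.
t = n × t½ = 6.0536 × 9.834 ≈ 59.531 hours.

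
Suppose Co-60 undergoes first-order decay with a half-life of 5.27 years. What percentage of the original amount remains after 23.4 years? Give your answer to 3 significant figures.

4.61%

n = 23.4/5.27 ≈ 4.4402 half-lives.
Fraction remaining = (1/2)^4.4402 ≈ 0.046064, i.e. 4.6064%.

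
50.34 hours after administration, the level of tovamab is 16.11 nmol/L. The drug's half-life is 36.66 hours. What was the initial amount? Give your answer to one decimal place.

41.7 nmol/L

Number of half-lives elapsed: n = 50.34/36.66 ≈ 1.3732.
A₀ = A × 2^n = 16.11 × 2^1.3732 = 16.11 × 2.5904 ≈ 41.731 nmol/L.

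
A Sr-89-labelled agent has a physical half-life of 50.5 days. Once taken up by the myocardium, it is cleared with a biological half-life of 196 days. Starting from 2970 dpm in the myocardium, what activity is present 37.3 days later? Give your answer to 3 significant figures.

1560 dpm

1/t_eff = 1/t_phys + 1/t_biol = 1/50.5 + 1/196 = 0.024904 per day.
t_eff = 50.5 × 196 / (50.5 + 196) ≈ 40.154 days.
Remaining = 2970 × (1/2)^(37.3/40.154) = 2970 × (1/2)^0.92892 ≈ 1560 dpm.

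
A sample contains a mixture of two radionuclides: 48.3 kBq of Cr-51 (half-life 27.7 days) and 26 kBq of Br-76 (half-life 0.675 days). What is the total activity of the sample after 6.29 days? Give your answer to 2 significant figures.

41 kBq

Cr-51: 48.3 × (1/2)^(6.29/27.7) = 48.3 × (1/2)^0.22708 ≈ 41.266 kBq.
Br-76: 26 × (1/2)^(6.29/0.675) = 26 × (1/2)^9.3185 ≈ 0.040721 kBq.
Total = 41.266 + 0.040721 ≈ 41.307 kBq.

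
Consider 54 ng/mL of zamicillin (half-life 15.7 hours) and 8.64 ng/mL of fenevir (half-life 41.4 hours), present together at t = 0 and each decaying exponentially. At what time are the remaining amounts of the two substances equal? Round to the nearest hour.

Set 54·(1/2)^(t/15.7) = 8.64·(1/2)^(t/41.4).
Taking log₂: log₂(54/8.64) = t·(1/15.7 − 1/41.4).
log₂(6.25) = 2.6439; 1/15.7 − 1/41.4 = 0.03954.
t = 2.6439 / 0.03954 ≈ 66.866 hours.

67 hours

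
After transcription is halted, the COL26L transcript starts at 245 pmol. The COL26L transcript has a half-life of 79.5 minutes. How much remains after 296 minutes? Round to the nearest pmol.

19 pmol

Number of half-lives: n = 296/79.5 ≈ 3.7233.
Remaining = 245 × (1/2)^3.7233 = 245 × 0.075715 ≈ 18.55 pmol.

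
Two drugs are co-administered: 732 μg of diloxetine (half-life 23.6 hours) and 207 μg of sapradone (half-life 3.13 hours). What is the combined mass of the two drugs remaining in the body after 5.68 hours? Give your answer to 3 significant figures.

678 μg

diloxetine: 732 × (1/2)^(5.68/23.6) = 732 × (1/2)^0.24068 ≈ 619.53 μg.
sapradone: 207 × (1/2)^(5.68/3.13) = 207 × (1/2)^1.8147 ≈ 58.843 μg.
Total = 619.53 + 58.843 ≈ 678.37 μg.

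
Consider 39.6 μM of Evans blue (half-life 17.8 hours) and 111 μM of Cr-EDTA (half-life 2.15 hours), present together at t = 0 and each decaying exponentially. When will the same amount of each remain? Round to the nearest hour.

Set 39.6·(1/2)^(t/17.8) = 111·(1/2)^(t/2.15).
Taking log₂: log₂(39.6/111) = t·(1/17.8 − 1/2.15).
log₂(0.35676) = -1.487; 1/17.8 − 1/2.15 = -0.40894.
t = -1.487 / -0.40894 ≈ 3.6362 hours.

4 hours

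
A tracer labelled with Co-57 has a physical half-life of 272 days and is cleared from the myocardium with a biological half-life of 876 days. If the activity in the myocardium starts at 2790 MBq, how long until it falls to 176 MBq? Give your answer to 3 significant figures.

827 days

1/t_eff = 1/t_phys + 1/t_biol = 1/272 + 1/876 = 0.004818 per day.
t_eff = 272 × 876 / (272 + 876) ≈ 207.55 days.
n = log₂(2790/176) ≈ 3.9866; t = 3.9866 × 207.55 ≈ 827.44 days.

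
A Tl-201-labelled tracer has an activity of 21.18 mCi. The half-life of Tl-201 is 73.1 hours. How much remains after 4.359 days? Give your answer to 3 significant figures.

7.85 mCi

Convert the elapsed time: 4.359 days = 104.616 hours.
Number of half-lives: n = 104.616/73.1 ≈ 1.4311.
Remaining = 21.18 × (1/2)^1.4311 = 21.18 × 0.37084 ≈ 7.8544 mCi.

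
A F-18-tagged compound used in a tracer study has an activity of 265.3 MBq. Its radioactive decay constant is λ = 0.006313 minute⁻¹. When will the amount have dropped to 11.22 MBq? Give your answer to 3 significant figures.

501 minutes

t½ = ln 2 / λ = 0.69315 / 0.006313 ≈ 109.8 minutes.
Fraction remaining = 11.22/265.3 ≈ 0.042292.
n = log₂(265.3/11.22) = ln(23.645)/ln 2 ≈ 4.5635 half-lives.
t = n × t½ = 4.5635 × 109.8 ≈ 501.06 minutes.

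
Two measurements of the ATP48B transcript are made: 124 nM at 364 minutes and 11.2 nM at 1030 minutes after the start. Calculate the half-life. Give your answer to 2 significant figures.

Over Δt = 1030 − 364 = 666 minutes, the level fell by a factor of 124/11.2 ≈ 11.071.
n = log₂(11.071) ≈ 3.4688 half-lives, so t½ = 666/3.4688 ≈ 192 minutes.

190 minutes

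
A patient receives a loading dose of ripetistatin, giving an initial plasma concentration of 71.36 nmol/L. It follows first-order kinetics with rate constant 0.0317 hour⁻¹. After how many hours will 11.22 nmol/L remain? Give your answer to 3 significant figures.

58.4 hours

t½ = ln 2 / k = 0.69315 / 0.0317 ≈ 21.866 hours.
Fraction remaining = 11.22/71.36 ≈ 0.15723.
n = log₂(71.36/11.22) = ln(6.3601)/ln 2 ≈ 2.669 half-lives.
t = n × t½ = 2.669 × 21.866 ≈ 58.361 hours.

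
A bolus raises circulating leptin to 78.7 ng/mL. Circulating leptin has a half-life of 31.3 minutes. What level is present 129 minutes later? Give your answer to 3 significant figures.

4.52 ng/mL

Number of half-lives: n = 129/31.3 ≈ 4.1214.
Remaining = 78.7 × (1/2)^4.1214 = 78.7 × 0.057456 ≈ 4.5218 ng/mL.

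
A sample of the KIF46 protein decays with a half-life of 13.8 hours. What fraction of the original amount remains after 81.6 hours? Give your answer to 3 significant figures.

n = 81.6/13.8 ≈ 5.913 half-lives.
Fraction remaining = (1/2)^5.913 ≈ 0.016596.

0.0166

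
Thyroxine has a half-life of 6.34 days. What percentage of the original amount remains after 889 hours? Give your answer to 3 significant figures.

889 hours = 37.0417 days.
n = 37.0417/6.34 ≈ 5.8425 half-lives.
Fraction remaining = (1/2)^5.8425 ≈ 0.017427, i.e. 1.7427%.

1.74%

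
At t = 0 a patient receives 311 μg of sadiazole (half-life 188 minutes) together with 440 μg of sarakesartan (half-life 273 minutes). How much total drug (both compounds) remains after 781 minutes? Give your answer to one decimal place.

78.0 μg

sadiazole: 311 × (1/2)^(781/188) = 311 × (1/2)^4.1543 ≈ 17.466 μg.
sarakesartan: 440 × (1/2)^(781/273) = 440 × (1/2)^2.8608 ≈ 60.571 μg.
Total = 17.466 + 60.571 ≈ 78.037 μg.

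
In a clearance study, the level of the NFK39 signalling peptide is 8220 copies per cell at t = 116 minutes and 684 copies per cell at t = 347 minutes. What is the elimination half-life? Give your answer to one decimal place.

Over Δt = 347 − 116 = 231 minutes, the level fell by a factor of 8220/684 ≈ 12.018.
n = log₂(12.018) ≈ 3.5871 half-lives, so t½ = 231/3.5871 ≈ 64.398 minutes.

64.4 minutes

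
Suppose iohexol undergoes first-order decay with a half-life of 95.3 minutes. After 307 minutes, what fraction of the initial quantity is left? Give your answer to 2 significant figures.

0.11

n = 307/95.3 ≈ 3.2214 half-lives.
Fraction remaining = (1/2)^3.2214 ≈ 0.10722.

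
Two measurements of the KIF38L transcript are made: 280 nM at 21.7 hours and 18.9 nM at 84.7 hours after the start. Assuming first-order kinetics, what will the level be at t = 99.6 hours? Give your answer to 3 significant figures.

9.99 nM

Over Δt = 84.7 − 21.7 = 63 hours, the level fell by a factor of 280/18.9 ≈ 14.815.
n = log₂(14.815) ≈ 3.889 half-lives, so t½ = 63/3.889 ≈ 16.2 hours.
From t = 84.7 to t = 99.6: 18.9 × (1/2)^((99.6−84.7)/16.2) ≈ 9.9904 nM.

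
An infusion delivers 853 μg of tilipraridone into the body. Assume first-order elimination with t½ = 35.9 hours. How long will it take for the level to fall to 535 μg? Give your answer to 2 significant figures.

24 hours

Fraction remaining = 535/853 ≈ 0.6272.
n = log₂(853/535) = ln(1.5944)/ln 2 ≈ 0.67301 half-lives.
t = n × t½ = 0.67301 × 35.9 ≈ 24.161 hours.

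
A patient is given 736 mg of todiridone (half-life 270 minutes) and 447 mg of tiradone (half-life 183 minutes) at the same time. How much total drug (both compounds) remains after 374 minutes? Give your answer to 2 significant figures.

todiridone: 736 × (1/2)^(374/270) = 736 × (1/2)^1.3852 ≈ 281.77 mg.
tiradone: 447 × (1/2)^(374/183) = 447 × (1/2)^2.0437 ≈ 108.41 mg.
Total = 281.77 + 108.41 ≈ 390.19 mg.

390 mg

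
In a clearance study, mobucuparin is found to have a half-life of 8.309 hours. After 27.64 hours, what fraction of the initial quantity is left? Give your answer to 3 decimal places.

n = 27.64/8.309 ≈ 3.3265 half-lives.
Fraction remaining = (1/2)^3.3265 ≈ 0.099683.

0.100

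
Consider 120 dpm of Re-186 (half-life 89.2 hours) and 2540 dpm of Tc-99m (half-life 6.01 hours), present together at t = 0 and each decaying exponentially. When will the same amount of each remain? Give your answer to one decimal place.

28.4 hours

Set 120·(1/2)^(t/89.2) = 2540·(1/2)^(t/6.01).
Taking log₂: log₂(120/2540) = t·(1/89.2 − 1/6.01).
log₂(0.047244) = -4.4037; 1/89.2 − 1/6.01 = -0.15518.
t = -4.4037 / -0.15518 ≈ 28.378 hours.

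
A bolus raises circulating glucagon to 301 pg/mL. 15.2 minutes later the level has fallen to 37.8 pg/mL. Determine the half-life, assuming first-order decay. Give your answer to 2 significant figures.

5.1 minutes

A/A₀ = 37.8/301 ≈ 0.12558.
n = log₂(7.963) ≈ 2.9933 half-lives elapsed in 15.2 minutes.
t½ = 15.2/2.9933 ≈ 5.078 minutes.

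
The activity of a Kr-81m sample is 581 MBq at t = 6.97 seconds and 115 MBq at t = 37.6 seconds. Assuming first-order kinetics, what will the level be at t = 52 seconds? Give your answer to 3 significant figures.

53.7 MBq

Over Δt = 37.6 − 6.97 = 30.63 seconds, the level fell by a factor of 581/115 ≈ 5.0522.
n = log₂(5.0522) ≈ 2.3369 half-lives, so t½ = 30.63/2.3369 ≈ 13.107 seconds.
From t = 37.6 to t = 52: 115 × (1/2)^((52−37.6)/13.107) ≈ 53.7 MBq.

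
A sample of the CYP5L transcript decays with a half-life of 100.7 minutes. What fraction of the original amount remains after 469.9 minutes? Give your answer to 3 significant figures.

n = 469.9/100.7 ≈ 4.6663 half-lives.
Fraction remaining = (1/2)^4.6663 ≈ 0.039382.

0.0394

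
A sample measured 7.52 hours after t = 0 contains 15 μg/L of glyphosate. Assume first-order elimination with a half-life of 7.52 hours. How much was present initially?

30 μg/L

Number of half-lives elapsed: n = 7.52/7.52 ≈ 1.
A₀ = A × 2^n = 15 × 2^1 = 15 × 2 ≈ 30 μg/L.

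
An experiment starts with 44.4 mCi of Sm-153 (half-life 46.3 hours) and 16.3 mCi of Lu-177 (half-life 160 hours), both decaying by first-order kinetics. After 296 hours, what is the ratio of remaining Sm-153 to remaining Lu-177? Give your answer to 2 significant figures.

Sm-153: 44.4 × (1/2)^(296/46.3) = 44.4 × (1/2)^6.3931 ≈ 0.52829 mCi.
Lu-177: 16.3 × (1/2)^(296/160) = 16.3 × (1/2)^1.85 ≈ 4.5215 mCi.
Ratio ≈ 0.52829 / 4.5215 ≈ 0.11684.

0.12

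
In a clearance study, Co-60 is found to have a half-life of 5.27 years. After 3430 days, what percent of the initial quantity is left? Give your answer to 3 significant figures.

3430 days = 9.39726 years.
n = 9.39726/5.27 ≈ 1.7832 half-lives.
Fraction remaining = (1/2)^1.7832 ≈ 0.29055, i.e. 29.055%.

29.1%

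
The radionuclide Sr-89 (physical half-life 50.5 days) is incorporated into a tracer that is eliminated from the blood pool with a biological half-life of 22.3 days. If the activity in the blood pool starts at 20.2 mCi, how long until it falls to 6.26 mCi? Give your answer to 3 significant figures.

26.1 days

1/t_eff = 1/t_phys + 1/t_biol = 1/50.5 + 1/22.3 = 0.064645 per day.
t_eff = 50.5 × 22.3 / (50.5 + 22.3) ≈ 15.469 days.
n = log₂(20.2/6.26) ≈ 1.6901; t = 1.6901 × 15.469 ≈ 26.145 days.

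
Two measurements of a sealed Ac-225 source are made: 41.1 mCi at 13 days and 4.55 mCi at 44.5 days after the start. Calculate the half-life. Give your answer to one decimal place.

9.9 days

Over Δt = 44.5 − 13 = 31.5 days, the level fell by a factor of 41.1/4.55 ≈ 9.033.
n = log₂(9.033) ≈ 3.1752 half-lives, so t½ = 31.5/3.1752 ≈ 9.9206 days.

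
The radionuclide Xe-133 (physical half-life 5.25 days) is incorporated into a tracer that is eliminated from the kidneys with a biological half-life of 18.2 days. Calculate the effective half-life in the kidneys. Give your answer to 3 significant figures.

1/t_eff = 1/t_phys + 1/t_biol = 1/5.25 + 1/18.2 = 0.24542 per day.
t_eff = 5.25 × 18.2 / (5.25 + 18.2) ≈ 4.0746 days.

4.07 days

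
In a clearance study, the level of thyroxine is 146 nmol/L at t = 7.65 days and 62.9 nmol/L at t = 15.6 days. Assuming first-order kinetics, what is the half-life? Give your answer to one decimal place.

Over Δt = 15.6 − 7.65 = 7.95 days, the level fell by a factor of 146/62.9 ≈ 2.3211.
n = log₂(2.3211) ≈ 1.2148 half-lives, so t½ = 7.95/1.2148 ≈ 6.5441 days.

6.5 days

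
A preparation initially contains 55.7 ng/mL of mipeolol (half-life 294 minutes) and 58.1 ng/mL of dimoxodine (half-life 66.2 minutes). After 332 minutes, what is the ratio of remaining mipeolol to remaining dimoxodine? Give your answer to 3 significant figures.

mipeolol: 55.7 × (1/2)^(332/294) = 55.7 × (1/2)^1.1293 ≈ 25.463 ng/mL.
dimoxodine: 58.1 × (1/2)^(332/66.2) = 58.1 × (1/2)^5.0151 ≈ 1.7967 ng/mL.
Ratio ≈ 25.463 / 1.7967 ≈ 14.172.

14.2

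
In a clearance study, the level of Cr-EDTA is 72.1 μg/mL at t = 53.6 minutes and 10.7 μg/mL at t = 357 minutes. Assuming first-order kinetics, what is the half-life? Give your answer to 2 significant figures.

Over Δt = 357 − 53.6 = 303.4 minutes, the level fell by a factor of 72.1/10.7 ≈ 6.7383.
n = log₂(6.7383) ≈ 2.7524 half-lives, so t½ = 303.4/2.7524 ≈ 110.23 minutes.

110 minutes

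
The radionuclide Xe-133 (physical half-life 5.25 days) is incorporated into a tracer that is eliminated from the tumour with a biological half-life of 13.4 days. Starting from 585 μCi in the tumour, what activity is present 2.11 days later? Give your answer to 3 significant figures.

397 μCi

1/t_eff = 1/t_phys + 1/t_biol = 1/5.25 + 1/13.4 = 0.2651 per day.
t_eff = 5.25 × 13.4 / (5.25 + 13.4) ≈ 3.7721 days.
Remaining = 585 × (1/2)^(2.11/3.7721) = 585 × (1/2)^0.55937 ≈ 396.98 μCi.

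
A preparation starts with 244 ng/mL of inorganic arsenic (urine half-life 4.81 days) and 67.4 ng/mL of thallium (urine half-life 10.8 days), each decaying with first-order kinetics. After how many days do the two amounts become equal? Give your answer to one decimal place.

16.1 days

Set 244·(1/2)^(t/4.81) = 67.4·(1/2)^(t/10.8).
Taking log₂: log₂(244/67.4) = t·(1/4.81 − 1/10.8).
log₂(3.6202) = 1.8561; 1/4.81 − 1/10.8 = 0.11531.
t = 1.8561 / 0.11531 ≈ 16.097 days.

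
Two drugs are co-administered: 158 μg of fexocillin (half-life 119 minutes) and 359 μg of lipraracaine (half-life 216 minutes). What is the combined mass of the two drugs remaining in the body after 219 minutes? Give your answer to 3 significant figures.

fexocillin: 158 × (1/2)^(219/119) = 158 × (1/2)^1.8403 ≈ 44.123 μg.
lipraracaine: 359 × (1/2)^(219/216) = 359 × (1/2)^1.0139 ≈ 177.78 μg.
Total = 44.123 + 177.78 ≈ 221.9 μg.

222 μg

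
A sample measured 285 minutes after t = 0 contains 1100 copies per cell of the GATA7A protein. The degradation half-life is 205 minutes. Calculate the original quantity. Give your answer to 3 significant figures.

Number of half-lives elapsed: n = 285/205 ≈ 1.3902.
A₀ = A × 2^n = 1100 × 2^1.3902 = 1100 × 2.6212 ≈ 2883.4 copies per cell.

2880 copies per cell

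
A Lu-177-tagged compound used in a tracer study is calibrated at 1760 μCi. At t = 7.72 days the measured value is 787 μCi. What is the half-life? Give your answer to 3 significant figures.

A/A₀ = 787/1760 ≈ 0.44716.
n = log₂(2.2363) ≈ 1.1611 half-lives elapsed in 7.72 days.
t½ = 7.72/1.1611 ≈ 6.6486 days.

6.65 days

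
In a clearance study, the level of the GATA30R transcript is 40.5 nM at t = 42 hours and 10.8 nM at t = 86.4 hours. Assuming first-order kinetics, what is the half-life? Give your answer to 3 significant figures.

Over Δt = 86.4 − 42 = 44.4 hours, the level fell by a factor of 40.5/10.8 ≈ 3.75.
n = log₂(3.75) ≈ 1.9069 half-lives, so t½ = 44.4/1.9069 ≈ 23.284 hours.

23.3 hours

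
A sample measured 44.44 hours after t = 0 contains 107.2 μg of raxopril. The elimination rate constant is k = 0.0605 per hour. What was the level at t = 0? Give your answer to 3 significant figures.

t½ = ln 2 / k = 0.69315 / 0.0605 ≈ 11.457 hours.
Number of half-lives elapsed: n = 44.44/11.457 ≈ 3.8789.
A₀ = A × 2^n = 107.2 × 2^3.8789 = 107.2 × 14.711 ≈ 1577.1 μg.

1580 μg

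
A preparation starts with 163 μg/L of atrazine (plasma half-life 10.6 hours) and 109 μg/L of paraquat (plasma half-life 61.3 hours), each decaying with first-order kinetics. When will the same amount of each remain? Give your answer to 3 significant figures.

Set 163·(1/2)^(t/10.6) = 109·(1/2)^(t/61.3).
Taking log₂: log₂(163/109) = t·(1/10.6 − 1/61.3).
log₂(1.4954) = 0.58054; 1/10.6 − 1/61.3 = 0.078026.
t = 0.58054 / 0.078026 ≈ 7.4404 hours.

7.44 hours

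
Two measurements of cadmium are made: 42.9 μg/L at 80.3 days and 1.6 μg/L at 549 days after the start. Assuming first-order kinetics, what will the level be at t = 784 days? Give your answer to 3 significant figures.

Over Δt = 549 − 80.3 = 468.7 days, the level fell by a factor of 42.9/1.6 ≈ 26.812.
n = log₂(26.812) ≈ 4.7448 half-lives, so t½ = 468.7/4.7448 ≈ 98.781 days.
From t = 549 to t = 784: 1.6 × (1/2)^((784−549)/98.781) ≈ 0.30759 μg/L.

0.308 μg/L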